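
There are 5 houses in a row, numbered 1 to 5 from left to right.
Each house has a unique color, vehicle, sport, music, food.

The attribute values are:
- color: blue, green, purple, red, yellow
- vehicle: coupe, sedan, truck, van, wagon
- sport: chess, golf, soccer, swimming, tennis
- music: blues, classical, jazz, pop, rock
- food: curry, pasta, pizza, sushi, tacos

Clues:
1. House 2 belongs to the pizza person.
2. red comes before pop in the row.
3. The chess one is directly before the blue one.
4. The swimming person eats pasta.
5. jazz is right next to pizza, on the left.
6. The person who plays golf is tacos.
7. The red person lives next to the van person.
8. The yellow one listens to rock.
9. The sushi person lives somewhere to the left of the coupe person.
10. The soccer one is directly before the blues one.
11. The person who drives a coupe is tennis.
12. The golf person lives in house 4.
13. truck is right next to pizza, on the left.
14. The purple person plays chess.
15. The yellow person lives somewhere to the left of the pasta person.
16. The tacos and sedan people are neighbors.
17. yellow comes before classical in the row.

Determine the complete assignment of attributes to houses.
Solution:

House | Color | Vehicle | Sport | Music | Food
----------------------------------------------
  1   | red | truck | soccer | jazz | sushi
  2   | purple | van | chess | blues | pizza
  3   | blue | coupe | tennis | pop | curry
  4   | yellow | wagon | golf | rock | tacos
  5   | green | sedan | swimming | classical | pasta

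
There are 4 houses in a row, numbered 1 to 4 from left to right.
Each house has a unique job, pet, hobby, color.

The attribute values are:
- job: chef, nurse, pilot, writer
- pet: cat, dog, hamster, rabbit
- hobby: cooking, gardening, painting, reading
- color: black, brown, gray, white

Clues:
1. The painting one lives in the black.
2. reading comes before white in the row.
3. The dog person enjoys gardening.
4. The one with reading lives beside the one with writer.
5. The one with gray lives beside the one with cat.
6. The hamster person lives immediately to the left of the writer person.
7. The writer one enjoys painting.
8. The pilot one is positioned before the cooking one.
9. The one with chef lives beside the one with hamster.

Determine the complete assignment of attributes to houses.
Solution:

House | Job | Pet | Hobby | Color
---------------------------------
  1   | chef | dog | gardening | brown
  2   | pilot | hamster | reading | gray
  3   | writer | cat | painting | black
  4   | nurse | rabbit | cooking | white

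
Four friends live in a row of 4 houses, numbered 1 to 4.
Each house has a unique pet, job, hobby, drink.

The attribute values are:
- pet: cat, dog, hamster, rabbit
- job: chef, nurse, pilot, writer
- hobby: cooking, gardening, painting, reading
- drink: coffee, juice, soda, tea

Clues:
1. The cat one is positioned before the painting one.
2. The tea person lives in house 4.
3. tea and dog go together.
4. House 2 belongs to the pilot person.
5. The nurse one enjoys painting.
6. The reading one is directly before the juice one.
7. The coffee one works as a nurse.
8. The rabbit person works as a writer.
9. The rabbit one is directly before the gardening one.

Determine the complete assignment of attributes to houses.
Solution:

House | Pet | Job | Hobby | Drink
---------------------------------
  1   | rabbit | writer | reading | soda
  2   | cat | pilot | gardening | juice
  3   | hamster | nurse | painting | coffee
  4   | dog | chef | cooking | tea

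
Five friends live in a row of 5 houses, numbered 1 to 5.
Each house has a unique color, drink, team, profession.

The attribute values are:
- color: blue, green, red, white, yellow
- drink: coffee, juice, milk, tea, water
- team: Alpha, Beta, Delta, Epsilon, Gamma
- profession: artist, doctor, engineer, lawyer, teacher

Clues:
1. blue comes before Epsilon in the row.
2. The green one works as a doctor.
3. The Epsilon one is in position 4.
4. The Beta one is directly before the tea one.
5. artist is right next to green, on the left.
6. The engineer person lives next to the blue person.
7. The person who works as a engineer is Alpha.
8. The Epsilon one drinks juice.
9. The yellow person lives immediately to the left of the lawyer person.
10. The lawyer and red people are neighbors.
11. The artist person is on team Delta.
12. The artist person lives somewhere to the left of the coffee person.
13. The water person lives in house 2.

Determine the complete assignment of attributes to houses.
Solution:

House | Color | Drink | Team | Profession
-----------------------------------------
  1   | yellow | milk | Alpha | engineer
  2   | blue | water | Beta | lawyer
  3   | red | tea | Delta | artist
  4   | green | juice | Epsilon | doctor
  5   | white | coffee | Gamma | teacher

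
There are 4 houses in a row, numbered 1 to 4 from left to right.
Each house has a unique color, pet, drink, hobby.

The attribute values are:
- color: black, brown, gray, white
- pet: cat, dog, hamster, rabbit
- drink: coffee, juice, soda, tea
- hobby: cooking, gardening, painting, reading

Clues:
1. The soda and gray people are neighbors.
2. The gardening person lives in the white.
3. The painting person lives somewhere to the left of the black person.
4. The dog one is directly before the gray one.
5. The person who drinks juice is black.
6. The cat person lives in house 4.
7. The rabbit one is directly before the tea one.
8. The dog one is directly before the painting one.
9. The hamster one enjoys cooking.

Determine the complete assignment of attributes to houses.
Solution:

House | Color | Pet | Drink | Hobby
-----------------------------------
  1   | white | dog | soda | gardening
  2   | gray | rabbit | coffee | painting
  3   | brown | hamster | tea | cooking
  4   | black | cat | juice | reading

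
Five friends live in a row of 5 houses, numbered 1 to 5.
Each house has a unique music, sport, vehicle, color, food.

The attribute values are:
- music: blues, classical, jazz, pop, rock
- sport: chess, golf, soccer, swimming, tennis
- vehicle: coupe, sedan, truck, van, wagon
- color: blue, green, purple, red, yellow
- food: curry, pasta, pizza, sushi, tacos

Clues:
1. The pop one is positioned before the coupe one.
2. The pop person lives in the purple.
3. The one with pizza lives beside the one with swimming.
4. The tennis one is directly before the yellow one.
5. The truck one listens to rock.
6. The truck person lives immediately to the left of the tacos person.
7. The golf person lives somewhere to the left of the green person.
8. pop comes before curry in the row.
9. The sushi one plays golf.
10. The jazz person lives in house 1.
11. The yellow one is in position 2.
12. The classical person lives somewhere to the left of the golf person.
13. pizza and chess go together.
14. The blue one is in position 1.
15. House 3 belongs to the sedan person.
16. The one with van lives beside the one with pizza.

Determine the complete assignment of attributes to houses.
Solution:

House | Music | Sport | Vehicle | Color | Food
----------------------------------------------
  1   | jazz | tennis | van | blue | pasta
  2   | rock | chess | truck | yellow | pizza
  3   | classical | swimming | sedan | red | tacos
  4   | pop | golf | wagon | purple | sushi
  5   | blues | soccer | coupe | green | curry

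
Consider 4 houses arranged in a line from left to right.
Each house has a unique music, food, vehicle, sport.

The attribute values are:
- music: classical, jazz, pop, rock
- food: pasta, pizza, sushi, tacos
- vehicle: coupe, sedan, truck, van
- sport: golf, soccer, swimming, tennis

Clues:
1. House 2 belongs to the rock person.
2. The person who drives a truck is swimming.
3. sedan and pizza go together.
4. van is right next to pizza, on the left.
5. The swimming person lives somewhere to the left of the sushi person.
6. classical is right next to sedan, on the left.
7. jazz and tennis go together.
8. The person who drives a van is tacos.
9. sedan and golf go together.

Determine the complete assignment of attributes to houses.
Solution:

House | Music | Food | Vehicle | Sport
--------------------------------------
  1   | classical | tacos | van | soccer
  2   | rock | pizza | sedan | golf
  3   | pop | pasta | truck | swimming
  4   | jazz | sushi | coupe | tennis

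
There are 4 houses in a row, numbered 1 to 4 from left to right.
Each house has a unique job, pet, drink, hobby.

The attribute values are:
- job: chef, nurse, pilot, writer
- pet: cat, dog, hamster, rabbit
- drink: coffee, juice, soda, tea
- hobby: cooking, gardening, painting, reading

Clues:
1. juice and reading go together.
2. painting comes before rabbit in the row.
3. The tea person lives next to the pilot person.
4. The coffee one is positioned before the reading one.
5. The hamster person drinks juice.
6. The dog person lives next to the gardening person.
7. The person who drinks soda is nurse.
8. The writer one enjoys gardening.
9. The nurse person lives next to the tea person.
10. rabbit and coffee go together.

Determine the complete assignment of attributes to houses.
Solution:

House | Job | Pet | Drink | Hobby
---------------------------------
  1   | nurse | dog | soda | painting
  2   | writer | cat | tea | gardening
  3   | pilot | rabbit | coffee | cooking
  4   | chef | hamster | juice | reading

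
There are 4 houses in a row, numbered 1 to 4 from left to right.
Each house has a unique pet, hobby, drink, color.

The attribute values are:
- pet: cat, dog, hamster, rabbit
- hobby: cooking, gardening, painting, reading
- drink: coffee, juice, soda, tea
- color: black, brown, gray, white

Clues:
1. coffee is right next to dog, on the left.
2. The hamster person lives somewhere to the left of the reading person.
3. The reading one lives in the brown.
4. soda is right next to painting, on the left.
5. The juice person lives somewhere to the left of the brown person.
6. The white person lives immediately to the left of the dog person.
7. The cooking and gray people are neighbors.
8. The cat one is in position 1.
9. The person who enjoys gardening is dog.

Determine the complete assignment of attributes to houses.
Solution:

House | Pet | Hobby | Drink | Color
-----------------------------------
  1   | cat | cooking | coffee | white
  2   | dog | gardening | soda | gray
  3   | hamster | painting | juice | black
  4   | rabbit | reading | tea | brown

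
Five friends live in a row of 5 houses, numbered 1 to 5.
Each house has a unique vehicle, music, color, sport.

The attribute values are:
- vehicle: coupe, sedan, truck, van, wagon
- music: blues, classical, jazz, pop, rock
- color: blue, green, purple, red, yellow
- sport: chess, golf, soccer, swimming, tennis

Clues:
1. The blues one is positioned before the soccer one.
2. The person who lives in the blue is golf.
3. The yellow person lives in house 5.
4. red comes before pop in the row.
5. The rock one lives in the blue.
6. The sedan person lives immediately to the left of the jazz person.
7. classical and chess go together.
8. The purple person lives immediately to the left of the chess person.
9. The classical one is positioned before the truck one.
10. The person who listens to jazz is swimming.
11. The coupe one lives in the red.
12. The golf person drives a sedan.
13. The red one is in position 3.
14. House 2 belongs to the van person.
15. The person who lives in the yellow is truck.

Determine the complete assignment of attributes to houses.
Solution:

House | Vehicle | Music | Color | Sport
---------------------------------------
  1   | sedan | rock | blue | golf
  2   | van | jazz | purple | swimming
  3   | coupe | classical | red | chess
  4   | wagon | blues | green | tennis
  5   | truck | pop | yellow | soccer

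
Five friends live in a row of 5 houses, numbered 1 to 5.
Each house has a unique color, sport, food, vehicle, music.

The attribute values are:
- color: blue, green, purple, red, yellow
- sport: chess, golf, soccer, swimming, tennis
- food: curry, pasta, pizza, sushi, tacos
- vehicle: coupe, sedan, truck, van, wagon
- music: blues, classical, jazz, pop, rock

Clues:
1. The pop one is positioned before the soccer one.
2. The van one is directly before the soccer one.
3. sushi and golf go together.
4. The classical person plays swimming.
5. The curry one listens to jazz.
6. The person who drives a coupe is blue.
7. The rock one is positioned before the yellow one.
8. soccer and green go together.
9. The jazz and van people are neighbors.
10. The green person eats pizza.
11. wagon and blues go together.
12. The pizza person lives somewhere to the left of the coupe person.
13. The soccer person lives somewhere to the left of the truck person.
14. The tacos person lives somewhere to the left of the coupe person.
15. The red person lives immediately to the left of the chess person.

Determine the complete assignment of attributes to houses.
Solution:

House | Color | Sport | Food | Vehicle | Music
----------------------------------------------
  1   | red | tennis | curry | sedan | jazz
  2   | purple | chess | tacos | van | pop
  3   | green | soccer | pizza | wagon | blues
  4   | blue | golf | sushi | coupe | rock
  5   | yellow | swimming | pasta | truck | classical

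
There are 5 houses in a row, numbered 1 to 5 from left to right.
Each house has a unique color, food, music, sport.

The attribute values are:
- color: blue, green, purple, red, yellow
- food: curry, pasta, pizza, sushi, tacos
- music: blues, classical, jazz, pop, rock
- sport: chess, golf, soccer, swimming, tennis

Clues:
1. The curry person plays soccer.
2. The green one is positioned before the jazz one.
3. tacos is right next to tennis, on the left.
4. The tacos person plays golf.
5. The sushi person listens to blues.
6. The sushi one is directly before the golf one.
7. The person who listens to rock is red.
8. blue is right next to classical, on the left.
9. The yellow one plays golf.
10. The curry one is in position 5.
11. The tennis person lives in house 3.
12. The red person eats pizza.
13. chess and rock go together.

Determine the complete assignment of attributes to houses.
Solution:

House | Color | Food | Music | Sport
------------------------------------
  1   | blue | sushi | blues | swimming
  2   | yellow | tacos | classical | golf
  3   | green | pasta | pop | tennis
  4   | red | pizza | rock | chess
  5   | purple | curry | jazz | soccer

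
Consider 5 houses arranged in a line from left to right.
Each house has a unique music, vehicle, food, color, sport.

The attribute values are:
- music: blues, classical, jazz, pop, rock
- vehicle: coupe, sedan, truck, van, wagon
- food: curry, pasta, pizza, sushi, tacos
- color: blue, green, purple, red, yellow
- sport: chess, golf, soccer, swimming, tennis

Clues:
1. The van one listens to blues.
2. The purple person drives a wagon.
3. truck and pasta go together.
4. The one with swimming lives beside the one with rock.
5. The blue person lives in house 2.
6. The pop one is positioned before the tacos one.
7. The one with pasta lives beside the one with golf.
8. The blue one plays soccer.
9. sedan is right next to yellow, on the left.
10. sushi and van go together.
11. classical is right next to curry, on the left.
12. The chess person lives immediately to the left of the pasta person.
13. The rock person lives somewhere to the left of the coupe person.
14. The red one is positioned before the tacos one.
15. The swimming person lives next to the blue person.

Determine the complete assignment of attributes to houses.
Solution:

House | Music | Vehicle | Food | Color | Sport
----------------------------------------------
  1   | classical | wagon | pizza | purple | swimming
  2   | rock | sedan | curry | blue | soccer
  3   | blues | van | sushi | yellow | chess
  4   | pop | truck | pasta | red | tennis
  5   | jazz | coupe | tacos | green | golf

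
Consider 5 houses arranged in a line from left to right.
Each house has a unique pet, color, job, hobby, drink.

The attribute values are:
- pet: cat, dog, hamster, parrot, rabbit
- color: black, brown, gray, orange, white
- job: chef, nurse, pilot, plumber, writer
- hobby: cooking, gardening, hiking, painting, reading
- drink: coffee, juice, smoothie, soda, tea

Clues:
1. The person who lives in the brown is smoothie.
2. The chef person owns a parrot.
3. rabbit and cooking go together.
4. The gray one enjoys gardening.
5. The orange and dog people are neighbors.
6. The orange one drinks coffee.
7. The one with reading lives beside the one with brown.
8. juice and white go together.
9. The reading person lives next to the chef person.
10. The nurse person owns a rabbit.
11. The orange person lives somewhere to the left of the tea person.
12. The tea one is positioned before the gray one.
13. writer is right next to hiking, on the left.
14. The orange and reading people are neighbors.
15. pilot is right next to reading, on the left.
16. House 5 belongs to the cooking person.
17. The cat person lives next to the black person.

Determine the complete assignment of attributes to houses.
Solution:

House | Pet | Color | Job | Hobby | Drink
-----------------------------------------
  1   | cat | orange | pilot | painting | coffee
  2   | dog | black | writer | reading | tea
  3   | parrot | brown | chef | hiking | smoothie
  4   | hamster | gray | plumber | gardening | soda
  5   | rabbit | white | nurse | cooking | juice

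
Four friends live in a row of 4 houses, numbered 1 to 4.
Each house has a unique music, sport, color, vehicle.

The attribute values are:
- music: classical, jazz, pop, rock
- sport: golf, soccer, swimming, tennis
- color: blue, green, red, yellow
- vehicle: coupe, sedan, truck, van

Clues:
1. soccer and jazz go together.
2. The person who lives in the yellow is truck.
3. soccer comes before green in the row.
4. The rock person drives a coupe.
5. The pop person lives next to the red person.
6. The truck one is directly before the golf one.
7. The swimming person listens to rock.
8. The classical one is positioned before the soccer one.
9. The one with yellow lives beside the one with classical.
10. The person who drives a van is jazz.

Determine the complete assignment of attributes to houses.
Solution:

House | Music | Sport | Color | Vehicle
---------------------------------------
  1   | pop | tennis | yellow | truck
  2   | classical | golf | red | sedan
  3   | jazz | soccer | blue | van
  4   | rock | swimming | green | coupe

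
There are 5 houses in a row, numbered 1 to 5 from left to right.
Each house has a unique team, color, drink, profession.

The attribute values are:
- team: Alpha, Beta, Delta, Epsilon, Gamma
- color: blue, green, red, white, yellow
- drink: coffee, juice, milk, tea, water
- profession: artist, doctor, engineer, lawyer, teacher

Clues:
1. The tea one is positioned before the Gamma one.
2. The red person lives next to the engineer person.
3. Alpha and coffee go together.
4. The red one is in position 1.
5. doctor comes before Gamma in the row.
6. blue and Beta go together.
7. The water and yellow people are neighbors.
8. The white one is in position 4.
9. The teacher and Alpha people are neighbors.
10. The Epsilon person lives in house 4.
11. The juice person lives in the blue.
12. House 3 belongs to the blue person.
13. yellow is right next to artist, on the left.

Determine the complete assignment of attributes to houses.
Solution:

House | Team | Color | Drink | Profession
-----------------------------------------
  1   | Delta | red | water | teacher
  2   | Alpha | yellow | coffee | engineer
  3   | Beta | blue | juice | artist
  4   | Epsilon | white | tea | doctor
  5   | Gamma | green | milk | lawyer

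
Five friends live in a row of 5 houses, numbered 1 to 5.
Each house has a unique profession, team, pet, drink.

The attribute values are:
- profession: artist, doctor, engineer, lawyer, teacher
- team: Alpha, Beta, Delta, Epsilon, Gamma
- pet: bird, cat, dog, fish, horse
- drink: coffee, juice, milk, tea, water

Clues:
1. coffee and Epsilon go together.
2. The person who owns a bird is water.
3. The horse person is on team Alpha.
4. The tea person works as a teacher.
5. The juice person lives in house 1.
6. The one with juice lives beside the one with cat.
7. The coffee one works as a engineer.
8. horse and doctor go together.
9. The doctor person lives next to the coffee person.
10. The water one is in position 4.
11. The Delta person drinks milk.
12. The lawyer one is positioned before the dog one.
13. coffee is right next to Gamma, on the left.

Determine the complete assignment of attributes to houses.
Solution:

House | Profession | Team | Pet | Drink
---------------------------------------
  1   | doctor | Alpha | horse | juice
  2   | engineer | Epsilon | cat | coffee
  3   | teacher | Gamma | fish | tea
  4   | lawyer | Beta | bird | water
  5   | artist | Delta | dog | milk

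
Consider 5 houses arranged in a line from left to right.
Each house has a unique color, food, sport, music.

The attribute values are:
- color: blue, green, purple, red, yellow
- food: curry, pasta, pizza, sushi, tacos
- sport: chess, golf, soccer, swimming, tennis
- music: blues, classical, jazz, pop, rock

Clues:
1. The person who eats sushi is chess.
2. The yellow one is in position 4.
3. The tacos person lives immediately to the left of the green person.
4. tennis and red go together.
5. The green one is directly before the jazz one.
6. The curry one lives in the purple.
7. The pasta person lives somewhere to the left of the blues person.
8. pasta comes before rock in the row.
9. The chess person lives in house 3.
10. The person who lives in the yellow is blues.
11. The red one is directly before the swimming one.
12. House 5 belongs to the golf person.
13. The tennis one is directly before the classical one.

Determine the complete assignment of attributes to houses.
Solution:

House | Color | Food | Sport | Music
------------------------------------
  1   | red | tacos | tennis | pop
  2   | green | pasta | swimming | classical
  3   | blue | sushi | chess | jazz
  4   | yellow | pizza | soccer | blues
  5   | purple | curry | golf | rock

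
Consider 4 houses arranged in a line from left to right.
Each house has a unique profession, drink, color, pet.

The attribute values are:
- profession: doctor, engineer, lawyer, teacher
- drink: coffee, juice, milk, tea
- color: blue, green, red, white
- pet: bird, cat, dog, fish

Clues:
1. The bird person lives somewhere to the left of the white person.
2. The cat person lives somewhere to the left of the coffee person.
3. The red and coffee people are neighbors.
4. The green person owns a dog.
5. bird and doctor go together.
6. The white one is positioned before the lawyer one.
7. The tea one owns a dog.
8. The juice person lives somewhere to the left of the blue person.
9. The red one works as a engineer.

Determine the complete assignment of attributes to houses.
Solution:

House | Profession | Drink | Color | Pet
----------------------------------------
  1   | engineer | juice | red | cat
  2   | doctor | coffee | blue | bird
  3   | teacher | milk | white | fish
  4   | lawyer | tea | green | dog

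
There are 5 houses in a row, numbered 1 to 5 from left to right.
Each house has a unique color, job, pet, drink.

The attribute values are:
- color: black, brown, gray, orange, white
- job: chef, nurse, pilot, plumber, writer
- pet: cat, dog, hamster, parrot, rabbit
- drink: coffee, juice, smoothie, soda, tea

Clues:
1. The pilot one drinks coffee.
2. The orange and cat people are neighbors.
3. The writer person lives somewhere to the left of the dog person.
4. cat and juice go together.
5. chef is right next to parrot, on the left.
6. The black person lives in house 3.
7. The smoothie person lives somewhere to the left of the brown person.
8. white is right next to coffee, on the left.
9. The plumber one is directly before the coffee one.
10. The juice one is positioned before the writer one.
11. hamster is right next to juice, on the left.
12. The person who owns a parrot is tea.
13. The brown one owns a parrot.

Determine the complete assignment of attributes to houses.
Solution:

House | Color | Job | Pet | Drink
---------------------------------
  1   | white | plumber | rabbit | smoothie
  2   | orange | pilot | hamster | coffee
  3   | black | chef | cat | juice
  4   | brown | writer | parrot | tea
  5   | gray | nurse | dog | soda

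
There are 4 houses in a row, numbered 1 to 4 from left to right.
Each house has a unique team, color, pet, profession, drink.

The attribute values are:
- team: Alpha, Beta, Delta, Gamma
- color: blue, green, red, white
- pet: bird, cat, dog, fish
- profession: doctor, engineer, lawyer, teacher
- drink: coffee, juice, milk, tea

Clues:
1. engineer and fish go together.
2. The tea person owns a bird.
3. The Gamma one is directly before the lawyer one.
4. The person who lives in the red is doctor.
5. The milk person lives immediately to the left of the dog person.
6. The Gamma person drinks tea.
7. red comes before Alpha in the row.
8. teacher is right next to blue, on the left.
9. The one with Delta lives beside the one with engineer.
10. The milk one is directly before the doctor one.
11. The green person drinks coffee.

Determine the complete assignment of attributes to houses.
Solution:

House | Team | Color | Pet | Profession | Drink
-----------------------------------------------
  1   | Gamma | white | bird | teacher | tea
  2   | Beta | blue | cat | lawyer | milk
  3   | Delta | red | dog | doctor | juice
  4   | Alpha | green | fish | engineer | coffee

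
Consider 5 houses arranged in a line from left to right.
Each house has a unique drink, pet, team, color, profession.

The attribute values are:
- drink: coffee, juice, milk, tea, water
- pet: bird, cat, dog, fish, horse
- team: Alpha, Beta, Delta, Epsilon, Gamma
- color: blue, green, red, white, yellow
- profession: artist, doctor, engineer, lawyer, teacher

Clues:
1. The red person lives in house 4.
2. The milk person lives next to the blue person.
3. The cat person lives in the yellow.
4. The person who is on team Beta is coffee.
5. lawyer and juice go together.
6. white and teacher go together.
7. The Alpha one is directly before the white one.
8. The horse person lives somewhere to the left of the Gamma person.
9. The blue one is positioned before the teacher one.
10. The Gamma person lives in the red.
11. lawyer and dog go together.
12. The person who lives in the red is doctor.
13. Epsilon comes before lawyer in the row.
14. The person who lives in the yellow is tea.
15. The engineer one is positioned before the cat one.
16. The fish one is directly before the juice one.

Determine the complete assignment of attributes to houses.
Solution:

House | Drink | Pet | Team | Color | Profession
-----------------------------------------------
  1   | milk | fish | Epsilon | green | engineer
  2   | juice | dog | Alpha | blue | lawyer
  3   | coffee | horse | Beta | white | teacher
  4   | water | bird | Gamma | red | doctor
  5   | tea | cat | Delta | yellow | artist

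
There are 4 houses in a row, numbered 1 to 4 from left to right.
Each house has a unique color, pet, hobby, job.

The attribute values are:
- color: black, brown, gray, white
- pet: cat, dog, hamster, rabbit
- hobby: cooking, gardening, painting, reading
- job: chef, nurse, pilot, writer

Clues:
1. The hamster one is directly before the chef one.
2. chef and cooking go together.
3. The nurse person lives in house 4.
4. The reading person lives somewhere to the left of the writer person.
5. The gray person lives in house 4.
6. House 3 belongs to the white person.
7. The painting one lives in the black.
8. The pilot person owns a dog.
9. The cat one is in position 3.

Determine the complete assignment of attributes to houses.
Solution:

House | Color | Pet | Hobby | Job
---------------------------------
  1   | brown | dog | reading | pilot
  2   | black | hamster | painting | writer
  3   | white | cat | cooking | chef
  4   | gray | rabbit | gardening | nurse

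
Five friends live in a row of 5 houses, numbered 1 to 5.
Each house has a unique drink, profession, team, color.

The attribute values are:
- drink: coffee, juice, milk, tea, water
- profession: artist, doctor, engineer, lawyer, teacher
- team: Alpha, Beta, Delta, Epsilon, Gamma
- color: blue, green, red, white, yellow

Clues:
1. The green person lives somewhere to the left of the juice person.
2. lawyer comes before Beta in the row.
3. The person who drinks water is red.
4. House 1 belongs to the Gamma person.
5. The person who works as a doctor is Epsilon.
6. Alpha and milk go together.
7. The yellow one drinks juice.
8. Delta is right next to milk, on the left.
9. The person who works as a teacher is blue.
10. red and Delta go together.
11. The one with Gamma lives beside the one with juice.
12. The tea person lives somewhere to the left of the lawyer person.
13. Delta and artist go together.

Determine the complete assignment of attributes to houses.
Solution:

House | Drink | Profession | Team | Color
-----------------------------------------
  1   | tea | engineer | Gamma | green
  2   | juice | doctor | Epsilon | yellow
  3   | water | artist | Delta | red
  4   | milk | lawyer | Alpha | white
  5   | coffee | teacher | Beta | blue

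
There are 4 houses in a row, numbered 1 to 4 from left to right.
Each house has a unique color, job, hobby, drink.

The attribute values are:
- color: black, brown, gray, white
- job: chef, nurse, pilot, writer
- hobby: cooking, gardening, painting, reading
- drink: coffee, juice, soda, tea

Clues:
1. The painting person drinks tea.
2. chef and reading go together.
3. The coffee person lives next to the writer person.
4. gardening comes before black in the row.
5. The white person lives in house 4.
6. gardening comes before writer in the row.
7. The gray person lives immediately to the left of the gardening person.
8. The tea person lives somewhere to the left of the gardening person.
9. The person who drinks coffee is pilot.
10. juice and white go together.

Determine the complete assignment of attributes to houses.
Solution:

House | Color | Job | Hobby | Drink
-----------------------------------
  1   | gray | nurse | painting | tea
  2   | brown | pilot | gardening | coffee
  3   | black | writer | cooking | soda
  4   | white | chef | reading | juice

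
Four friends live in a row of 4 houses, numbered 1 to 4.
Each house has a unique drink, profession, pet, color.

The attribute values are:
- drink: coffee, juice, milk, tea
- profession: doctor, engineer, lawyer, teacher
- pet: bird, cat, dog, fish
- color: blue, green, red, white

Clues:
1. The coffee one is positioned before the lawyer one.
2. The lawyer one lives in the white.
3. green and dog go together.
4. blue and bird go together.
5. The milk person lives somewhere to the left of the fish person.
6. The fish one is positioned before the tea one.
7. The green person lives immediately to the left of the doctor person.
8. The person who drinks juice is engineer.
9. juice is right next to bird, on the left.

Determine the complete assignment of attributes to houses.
Solution:

House | Drink | Profession | Pet | Color
----------------------------------------
  1   | juice | engineer | dog | green
  2   | milk | doctor | bird | blue
  3   | coffee | teacher | fish | red
  4   | tea | lawyer | cat | white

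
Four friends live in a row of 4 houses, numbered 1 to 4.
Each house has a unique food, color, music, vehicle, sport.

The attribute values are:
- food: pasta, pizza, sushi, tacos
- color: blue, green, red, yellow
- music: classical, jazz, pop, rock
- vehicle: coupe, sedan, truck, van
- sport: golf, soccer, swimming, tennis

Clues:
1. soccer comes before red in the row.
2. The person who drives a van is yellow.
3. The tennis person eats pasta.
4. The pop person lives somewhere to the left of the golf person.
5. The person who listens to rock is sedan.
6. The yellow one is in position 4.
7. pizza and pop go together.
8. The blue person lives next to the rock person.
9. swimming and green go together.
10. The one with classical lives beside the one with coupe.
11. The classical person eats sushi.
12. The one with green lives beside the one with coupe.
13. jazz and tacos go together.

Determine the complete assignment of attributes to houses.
Solution:

House | Food | Color | Music | Vehicle | Sport
----------------------------------------------
  1   | sushi | green | classical | truck | swimming
  2   | pizza | blue | pop | coupe | soccer
  3   | pasta | red | rock | sedan | tennis
  4   | tacos | yellow | jazz | van | golf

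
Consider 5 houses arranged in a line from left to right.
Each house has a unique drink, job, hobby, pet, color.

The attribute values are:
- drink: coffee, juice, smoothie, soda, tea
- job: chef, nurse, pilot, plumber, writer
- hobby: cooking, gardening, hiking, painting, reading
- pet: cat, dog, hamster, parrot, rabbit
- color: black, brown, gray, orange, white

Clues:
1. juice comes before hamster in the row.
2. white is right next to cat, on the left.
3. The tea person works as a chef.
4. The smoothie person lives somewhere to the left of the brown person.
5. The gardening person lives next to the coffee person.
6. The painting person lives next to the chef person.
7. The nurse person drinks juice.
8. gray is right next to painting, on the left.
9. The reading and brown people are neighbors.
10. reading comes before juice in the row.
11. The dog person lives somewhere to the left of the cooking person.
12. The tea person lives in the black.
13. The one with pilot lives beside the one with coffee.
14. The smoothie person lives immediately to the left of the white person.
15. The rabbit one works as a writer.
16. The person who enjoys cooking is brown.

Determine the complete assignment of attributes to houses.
Solution:

House | Drink | Job | Hobby | Pet | Color
-----------------------------------------
  1   | smoothie | pilot | gardening | dog | gray
  2   | coffee | writer | painting | rabbit | white
  3   | tea | chef | reading | cat | black
  4   | juice | nurse | cooking | parrot | brown
  5   | soda | plumber | hiking | hamster | orange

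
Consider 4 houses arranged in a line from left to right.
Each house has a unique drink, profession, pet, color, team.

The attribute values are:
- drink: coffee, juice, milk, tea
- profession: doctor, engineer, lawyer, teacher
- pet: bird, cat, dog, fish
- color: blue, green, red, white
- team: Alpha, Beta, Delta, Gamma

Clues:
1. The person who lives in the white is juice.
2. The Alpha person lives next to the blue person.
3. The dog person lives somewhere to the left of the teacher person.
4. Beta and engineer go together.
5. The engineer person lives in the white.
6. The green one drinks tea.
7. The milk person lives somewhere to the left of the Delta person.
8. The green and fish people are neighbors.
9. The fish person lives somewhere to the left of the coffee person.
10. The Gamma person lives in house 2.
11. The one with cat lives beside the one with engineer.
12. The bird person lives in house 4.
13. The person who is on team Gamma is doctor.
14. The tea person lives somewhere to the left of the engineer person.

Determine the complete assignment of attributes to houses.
Solution:

House | Drink | Profession | Pet | Color | Team
-----------------------------------------------
  1   | tea | lawyer | dog | green | Alpha
  2   | milk | doctor | fish | blue | Gamma
  3   | coffee | teacher | cat | red | Delta
  4   | juice | engineer | bird | white | Beta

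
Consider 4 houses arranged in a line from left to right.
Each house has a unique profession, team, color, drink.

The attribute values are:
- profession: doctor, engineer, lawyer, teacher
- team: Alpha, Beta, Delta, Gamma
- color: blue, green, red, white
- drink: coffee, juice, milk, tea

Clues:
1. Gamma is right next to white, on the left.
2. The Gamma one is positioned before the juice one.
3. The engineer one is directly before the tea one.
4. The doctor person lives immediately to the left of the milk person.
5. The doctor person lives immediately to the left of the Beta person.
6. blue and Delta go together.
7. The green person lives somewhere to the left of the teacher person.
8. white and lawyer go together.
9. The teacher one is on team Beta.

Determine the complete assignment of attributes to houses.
Solution:

House | Profession | Team | Color | Drink
-----------------------------------------
  1   | engineer | Gamma | green | coffee
  2   | lawyer | Alpha | white | tea
  3   | doctor | Delta | blue | juice
  4   | teacher | Beta | red | milk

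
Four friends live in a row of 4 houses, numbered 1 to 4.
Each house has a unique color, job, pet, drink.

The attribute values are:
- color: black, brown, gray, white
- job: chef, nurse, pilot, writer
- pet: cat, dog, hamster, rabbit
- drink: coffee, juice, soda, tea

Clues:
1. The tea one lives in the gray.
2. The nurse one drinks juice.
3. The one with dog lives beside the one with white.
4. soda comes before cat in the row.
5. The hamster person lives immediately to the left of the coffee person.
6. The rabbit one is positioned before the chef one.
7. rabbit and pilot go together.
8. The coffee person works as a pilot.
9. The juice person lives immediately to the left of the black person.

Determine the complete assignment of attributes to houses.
Solution:

House | Color | Job | Pet | Drink
---------------------------------
  1   | brown | writer | dog | soda
  2   | white | nurse | hamster | juice
  3   | black | pilot | rabbit | coffee
  4   | gray | chef | cat | tea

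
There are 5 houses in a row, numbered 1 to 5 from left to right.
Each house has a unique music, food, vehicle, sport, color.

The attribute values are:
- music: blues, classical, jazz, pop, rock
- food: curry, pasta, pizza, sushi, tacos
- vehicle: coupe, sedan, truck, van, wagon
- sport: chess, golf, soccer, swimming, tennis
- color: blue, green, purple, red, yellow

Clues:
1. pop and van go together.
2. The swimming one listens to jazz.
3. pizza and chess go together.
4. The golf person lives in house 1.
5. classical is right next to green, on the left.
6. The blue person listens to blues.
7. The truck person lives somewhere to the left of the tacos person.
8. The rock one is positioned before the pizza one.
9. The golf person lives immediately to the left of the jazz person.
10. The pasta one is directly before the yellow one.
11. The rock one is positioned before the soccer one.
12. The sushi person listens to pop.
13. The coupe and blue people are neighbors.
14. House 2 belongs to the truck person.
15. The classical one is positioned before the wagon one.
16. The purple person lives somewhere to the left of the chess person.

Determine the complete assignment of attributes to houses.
Solution:

House | Music | Food | Vehicle | Sport | Color
----------------------------------------------
  1   | classical | curry | sedan | golf | purple
  2   | jazz | pasta | truck | swimming | green
  3   | rock | tacos | coupe | tennis | yellow
  4   | blues | pizza | wagon | chess | blue
  5   | pop | sushi | van | soccer | red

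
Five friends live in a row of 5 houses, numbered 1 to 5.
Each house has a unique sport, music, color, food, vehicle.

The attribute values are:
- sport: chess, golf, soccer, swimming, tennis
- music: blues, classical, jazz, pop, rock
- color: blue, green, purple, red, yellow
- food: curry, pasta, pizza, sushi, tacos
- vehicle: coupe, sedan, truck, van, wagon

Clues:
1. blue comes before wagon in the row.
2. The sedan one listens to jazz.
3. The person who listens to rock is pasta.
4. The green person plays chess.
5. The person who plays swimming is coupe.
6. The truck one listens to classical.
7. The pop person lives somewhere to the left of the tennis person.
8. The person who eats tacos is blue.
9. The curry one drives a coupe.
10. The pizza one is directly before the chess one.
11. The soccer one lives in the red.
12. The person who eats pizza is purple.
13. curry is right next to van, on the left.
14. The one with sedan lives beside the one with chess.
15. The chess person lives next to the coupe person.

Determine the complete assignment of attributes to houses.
Solution:

House | Sport | Music | Color | Food | Vehicle
----------------------------------------------
  1   | golf | jazz | purple | pizza | sedan
  2   | chess | classical | green | sushi | truck
  3   | swimming | pop | yellow | curry | coupe
  4   | tennis | blues | blue | tacos | van
  5   | soccer | rock | red | pasta | wagon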